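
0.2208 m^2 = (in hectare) 2.208e-05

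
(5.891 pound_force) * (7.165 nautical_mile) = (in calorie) 8.311e+04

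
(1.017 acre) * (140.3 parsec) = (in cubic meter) 1.782e+22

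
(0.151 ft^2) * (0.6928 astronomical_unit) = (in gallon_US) 3.841e+11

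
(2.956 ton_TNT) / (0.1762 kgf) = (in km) 7.158e+06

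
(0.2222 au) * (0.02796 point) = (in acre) 81.02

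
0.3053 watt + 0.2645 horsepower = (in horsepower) 0.2649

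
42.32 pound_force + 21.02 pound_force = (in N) 281.8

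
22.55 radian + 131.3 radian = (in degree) 8815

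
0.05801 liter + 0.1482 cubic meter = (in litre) 148.3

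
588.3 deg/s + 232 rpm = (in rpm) 330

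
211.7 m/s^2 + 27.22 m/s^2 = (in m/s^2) 238.9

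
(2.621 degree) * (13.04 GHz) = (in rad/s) 5.965e+08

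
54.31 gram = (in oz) 1.916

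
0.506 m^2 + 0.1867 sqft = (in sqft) 5.633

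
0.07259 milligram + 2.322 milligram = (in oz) 8.447e-05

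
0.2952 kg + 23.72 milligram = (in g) 295.2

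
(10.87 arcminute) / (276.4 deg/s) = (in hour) 1.821e-07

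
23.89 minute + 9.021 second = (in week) 0.002385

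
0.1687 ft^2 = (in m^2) 0.01567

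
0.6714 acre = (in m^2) 2717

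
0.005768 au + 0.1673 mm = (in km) 8.629e+05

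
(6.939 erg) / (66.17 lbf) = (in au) 1.576e-20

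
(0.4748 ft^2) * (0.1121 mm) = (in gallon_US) 0.001306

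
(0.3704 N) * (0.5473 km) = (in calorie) 48.45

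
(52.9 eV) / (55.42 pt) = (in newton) 4.335e-16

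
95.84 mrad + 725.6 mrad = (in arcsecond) 1.694e+05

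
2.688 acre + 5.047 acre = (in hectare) 3.13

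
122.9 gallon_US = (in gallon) 122.9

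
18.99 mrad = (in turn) 0.003022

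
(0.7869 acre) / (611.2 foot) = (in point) 4.845e+04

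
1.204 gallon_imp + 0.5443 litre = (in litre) 6.018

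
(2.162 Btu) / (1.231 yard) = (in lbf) 455.6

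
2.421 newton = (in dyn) 2.421e+05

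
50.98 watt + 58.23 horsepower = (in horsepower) 58.3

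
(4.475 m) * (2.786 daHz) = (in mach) 0.3661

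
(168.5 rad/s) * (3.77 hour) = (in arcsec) 4.717e+11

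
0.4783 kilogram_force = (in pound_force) 1.054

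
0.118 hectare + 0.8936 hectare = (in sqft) 1.089e+05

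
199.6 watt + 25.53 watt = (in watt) 225.1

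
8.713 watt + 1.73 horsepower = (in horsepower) 1.742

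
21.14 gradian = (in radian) 0.3321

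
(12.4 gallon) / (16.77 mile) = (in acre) 4.298e-10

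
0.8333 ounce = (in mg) 2.362e+04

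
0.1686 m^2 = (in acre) 4.166e-05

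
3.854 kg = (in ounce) 135.9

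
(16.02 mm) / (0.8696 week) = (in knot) 5.921e-08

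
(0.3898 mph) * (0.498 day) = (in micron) 7.498e+09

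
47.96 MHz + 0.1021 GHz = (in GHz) 0.1501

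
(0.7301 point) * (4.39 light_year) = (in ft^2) 1.151e+14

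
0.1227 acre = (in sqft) 5345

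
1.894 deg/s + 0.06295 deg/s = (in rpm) 0.3262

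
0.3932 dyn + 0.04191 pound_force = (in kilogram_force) 0.01901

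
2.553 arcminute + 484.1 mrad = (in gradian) 30.87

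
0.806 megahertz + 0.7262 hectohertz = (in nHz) 8.061e+14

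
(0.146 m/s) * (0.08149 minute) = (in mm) 713.9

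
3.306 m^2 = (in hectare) 0.0003306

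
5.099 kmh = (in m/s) 1.416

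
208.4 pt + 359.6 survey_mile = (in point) 1.64e+09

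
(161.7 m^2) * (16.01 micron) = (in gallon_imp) 0.5695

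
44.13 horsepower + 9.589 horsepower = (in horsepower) 53.72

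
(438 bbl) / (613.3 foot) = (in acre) 9.205e-05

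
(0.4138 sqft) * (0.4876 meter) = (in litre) 18.74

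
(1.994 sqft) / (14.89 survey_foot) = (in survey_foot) 0.1339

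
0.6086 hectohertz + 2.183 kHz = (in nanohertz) 2.244e+12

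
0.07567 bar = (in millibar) 75.67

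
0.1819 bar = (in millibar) 181.9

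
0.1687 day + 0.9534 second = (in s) 1.458e+04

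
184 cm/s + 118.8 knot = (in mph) 140.8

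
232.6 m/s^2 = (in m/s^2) 232.6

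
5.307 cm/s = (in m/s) 0.05307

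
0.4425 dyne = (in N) 4.425e-06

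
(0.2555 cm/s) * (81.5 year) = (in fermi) 6.567e+21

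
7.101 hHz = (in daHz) 71.01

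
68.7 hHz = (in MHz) 0.00687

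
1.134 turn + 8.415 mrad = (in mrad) 7134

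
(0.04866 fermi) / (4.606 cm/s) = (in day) 1.223e-20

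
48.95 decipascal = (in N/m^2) 4.895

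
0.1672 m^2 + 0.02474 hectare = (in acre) 0.06118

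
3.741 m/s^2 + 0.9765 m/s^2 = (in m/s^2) 4.718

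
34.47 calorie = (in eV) 9.002e+20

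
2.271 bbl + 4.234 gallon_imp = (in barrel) 2.392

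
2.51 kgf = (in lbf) 5.534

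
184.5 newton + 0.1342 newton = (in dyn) 1.846e+07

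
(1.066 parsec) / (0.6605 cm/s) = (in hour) 1.383e+15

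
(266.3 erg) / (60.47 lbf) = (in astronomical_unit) 6.618e-19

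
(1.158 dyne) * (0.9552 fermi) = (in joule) 1.106e-20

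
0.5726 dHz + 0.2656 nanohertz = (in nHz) 5.726e+07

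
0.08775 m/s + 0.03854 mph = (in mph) 0.2348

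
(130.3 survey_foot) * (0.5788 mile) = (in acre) 9.142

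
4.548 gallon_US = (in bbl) 0.1083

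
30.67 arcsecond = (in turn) 2.367e-05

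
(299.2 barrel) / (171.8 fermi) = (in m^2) 2.769e+14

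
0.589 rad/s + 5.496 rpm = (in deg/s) 66.72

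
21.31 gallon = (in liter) 80.67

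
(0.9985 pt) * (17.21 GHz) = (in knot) 1.178e+07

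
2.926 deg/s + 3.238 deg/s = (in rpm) 1.027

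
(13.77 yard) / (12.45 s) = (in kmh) 3.641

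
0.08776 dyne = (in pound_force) 1.973e-07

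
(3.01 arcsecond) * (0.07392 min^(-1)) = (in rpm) 1.717e-07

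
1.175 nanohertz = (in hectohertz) 1.175e-11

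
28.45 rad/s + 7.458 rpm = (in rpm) 279.1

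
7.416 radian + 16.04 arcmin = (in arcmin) 2.551e+04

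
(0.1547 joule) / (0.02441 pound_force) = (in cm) 142.5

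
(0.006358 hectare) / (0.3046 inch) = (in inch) 3.235e+05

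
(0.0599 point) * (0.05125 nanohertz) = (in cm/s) 1.083e-13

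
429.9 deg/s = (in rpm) 71.65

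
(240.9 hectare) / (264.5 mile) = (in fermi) 5.659e+15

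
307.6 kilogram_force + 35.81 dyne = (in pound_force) 678.1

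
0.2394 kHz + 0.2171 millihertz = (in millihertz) 2.394e+05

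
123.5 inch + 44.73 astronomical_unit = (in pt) 1.897e+16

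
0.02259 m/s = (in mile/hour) 0.05053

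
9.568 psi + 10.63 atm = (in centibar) 1143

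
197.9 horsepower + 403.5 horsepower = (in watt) 4.485e+05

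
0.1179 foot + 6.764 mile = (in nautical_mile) 5.878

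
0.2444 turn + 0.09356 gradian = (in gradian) 97.85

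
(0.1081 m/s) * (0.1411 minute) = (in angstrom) 9.152e+09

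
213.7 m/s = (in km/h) 769.3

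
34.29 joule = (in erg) 3.429e+08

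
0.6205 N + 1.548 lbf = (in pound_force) 1.687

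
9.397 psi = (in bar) 0.6479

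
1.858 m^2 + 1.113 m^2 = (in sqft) 31.98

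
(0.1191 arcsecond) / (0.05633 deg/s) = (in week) 9.711e-10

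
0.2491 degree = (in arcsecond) 896.8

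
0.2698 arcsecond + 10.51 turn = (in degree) 3784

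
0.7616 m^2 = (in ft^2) 8.198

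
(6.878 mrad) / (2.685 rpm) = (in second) 0.02446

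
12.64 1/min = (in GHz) 2.107e-10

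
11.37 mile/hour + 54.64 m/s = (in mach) 0.1754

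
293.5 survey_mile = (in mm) 4.723e+08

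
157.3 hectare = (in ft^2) 1.693e+07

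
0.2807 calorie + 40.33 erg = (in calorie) 0.2807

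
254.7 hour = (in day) 10.61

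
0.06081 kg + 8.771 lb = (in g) 4039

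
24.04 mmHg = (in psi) 0.4649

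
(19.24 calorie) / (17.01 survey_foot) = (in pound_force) 3.491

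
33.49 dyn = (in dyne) 33.49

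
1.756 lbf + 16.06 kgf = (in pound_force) 37.16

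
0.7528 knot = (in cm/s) 38.73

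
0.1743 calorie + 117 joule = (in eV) 7.348e+20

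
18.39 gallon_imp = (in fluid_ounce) 2827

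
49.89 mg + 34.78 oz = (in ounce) 34.78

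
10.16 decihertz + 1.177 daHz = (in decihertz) 127.9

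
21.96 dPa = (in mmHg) 0.01647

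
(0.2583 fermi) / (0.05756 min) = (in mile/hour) 1.673e-16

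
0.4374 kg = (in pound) 0.9643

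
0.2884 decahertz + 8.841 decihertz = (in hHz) 0.03768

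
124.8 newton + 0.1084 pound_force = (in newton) 125.3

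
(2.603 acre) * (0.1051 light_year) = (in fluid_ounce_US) 3.542e+23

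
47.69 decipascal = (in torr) 0.03577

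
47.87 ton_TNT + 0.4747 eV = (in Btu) 1.898e+08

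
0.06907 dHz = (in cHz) 0.6907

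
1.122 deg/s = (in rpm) 0.187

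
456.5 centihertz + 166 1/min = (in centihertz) 733.2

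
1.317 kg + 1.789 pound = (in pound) 4.692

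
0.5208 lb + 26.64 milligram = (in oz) 8.334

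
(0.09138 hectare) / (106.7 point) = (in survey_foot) 7.965e+04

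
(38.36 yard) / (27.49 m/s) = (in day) 1.477e-05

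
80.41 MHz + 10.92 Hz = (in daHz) 8.041e+06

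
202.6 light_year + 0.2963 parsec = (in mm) 1.926e+21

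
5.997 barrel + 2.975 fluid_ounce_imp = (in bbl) 5.998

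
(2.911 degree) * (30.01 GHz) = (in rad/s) 1.525e+09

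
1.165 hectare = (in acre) 2.879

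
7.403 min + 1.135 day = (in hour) 27.36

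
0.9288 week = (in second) 5.617e+05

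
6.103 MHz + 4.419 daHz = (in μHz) 6.103e+12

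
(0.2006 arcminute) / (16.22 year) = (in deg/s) 6.536e-12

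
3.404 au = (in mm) 5.092e+14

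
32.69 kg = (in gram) 3.269e+04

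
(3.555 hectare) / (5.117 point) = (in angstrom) 1.969e+17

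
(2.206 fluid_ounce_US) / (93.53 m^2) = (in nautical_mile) 3.766e-10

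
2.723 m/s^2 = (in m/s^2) 2.723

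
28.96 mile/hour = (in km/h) 46.61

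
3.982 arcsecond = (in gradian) 0.001229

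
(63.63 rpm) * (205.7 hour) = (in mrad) 4.934e+09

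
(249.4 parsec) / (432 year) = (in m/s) 5.649e+08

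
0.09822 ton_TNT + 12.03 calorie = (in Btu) 3.895e+05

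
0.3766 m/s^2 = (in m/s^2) 0.3766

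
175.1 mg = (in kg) 0.0001751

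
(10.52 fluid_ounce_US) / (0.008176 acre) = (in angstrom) 9.403e+04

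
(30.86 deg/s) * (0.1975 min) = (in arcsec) 1.316e+06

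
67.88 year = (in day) 2.478e+04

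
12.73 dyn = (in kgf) 1.298e-05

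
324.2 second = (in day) 0.003752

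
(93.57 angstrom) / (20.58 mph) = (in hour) 2.825e-13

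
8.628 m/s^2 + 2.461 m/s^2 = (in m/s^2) 11.09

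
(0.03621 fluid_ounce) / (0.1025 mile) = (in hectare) 6.492e-13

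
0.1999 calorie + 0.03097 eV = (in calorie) 0.1999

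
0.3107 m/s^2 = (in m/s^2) 0.3107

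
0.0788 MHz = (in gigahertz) 7.88e-05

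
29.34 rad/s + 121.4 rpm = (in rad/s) 42.05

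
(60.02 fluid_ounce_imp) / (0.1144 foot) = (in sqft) 0.5264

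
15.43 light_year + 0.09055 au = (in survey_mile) 9.071e+13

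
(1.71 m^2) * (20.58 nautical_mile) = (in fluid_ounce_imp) 2.294e+09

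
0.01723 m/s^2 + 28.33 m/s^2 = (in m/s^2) 28.35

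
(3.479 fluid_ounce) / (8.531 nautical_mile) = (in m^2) 6.512e-09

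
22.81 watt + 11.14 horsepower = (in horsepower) 11.17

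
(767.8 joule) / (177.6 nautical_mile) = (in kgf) 0.000238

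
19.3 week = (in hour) 3242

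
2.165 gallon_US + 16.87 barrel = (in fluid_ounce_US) 9.097e+04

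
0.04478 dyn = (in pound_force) 1.007e-07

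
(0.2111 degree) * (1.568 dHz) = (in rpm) 0.005517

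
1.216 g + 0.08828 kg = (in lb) 0.1973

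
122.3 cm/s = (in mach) 0.003592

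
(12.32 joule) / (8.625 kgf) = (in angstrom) 1.457e+09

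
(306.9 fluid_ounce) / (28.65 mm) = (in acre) 7.828e-05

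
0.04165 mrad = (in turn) 6.629e-06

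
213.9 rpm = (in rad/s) 22.4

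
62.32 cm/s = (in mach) 0.00183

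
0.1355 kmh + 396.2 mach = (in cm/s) 1.349e+07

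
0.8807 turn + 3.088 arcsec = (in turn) 0.8807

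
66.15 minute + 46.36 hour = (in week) 0.2825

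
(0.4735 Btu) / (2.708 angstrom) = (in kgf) 1.881e+11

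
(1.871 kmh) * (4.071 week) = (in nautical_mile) 690.9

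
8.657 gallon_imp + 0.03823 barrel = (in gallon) 12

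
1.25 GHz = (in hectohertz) 1.25e+07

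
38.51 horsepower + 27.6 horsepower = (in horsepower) 66.11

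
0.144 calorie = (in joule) 0.6025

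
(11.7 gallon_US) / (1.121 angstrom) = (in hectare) 3.951e+04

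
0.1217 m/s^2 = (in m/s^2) 0.1217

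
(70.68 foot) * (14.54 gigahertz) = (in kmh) 1.128e+12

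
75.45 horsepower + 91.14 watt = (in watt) 5.635e+04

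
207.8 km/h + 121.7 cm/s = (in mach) 0.1731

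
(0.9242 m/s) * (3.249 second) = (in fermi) 3.003e+15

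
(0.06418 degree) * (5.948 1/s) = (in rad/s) 0.006663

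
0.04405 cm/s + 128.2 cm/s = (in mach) 0.003766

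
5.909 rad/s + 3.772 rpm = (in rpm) 60.2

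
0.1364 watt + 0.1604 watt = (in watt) 0.2968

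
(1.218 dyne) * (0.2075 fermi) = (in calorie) 6.041e-22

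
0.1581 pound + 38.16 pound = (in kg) 17.38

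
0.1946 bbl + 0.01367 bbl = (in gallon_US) 8.747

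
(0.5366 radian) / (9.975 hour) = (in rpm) 0.0001427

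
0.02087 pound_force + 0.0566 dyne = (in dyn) 9283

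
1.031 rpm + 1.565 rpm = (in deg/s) 15.58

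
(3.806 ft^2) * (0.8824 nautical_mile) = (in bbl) 3634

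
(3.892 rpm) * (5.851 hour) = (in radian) 8585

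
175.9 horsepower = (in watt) 1.312e+05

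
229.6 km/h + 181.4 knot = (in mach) 0.4614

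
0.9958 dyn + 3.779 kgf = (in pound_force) 8.331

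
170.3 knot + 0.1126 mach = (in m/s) 126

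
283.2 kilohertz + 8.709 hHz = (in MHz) 0.2841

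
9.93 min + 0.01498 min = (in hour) 0.1657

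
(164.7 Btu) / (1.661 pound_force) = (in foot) 7.716e+04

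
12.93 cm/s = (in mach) 0.0003797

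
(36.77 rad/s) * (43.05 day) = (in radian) 1.368e+08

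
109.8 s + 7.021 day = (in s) 6.067e+05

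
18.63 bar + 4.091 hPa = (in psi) 270.3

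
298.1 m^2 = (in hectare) 0.02981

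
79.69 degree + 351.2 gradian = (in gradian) 439.7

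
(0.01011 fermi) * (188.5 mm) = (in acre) 4.709e-22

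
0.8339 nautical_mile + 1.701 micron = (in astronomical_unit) 1.032e-08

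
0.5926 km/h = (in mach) 0.0004834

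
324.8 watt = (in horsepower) 0.4356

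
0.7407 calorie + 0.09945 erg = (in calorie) 0.7407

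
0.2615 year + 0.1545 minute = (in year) 0.2615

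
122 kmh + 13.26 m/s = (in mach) 0.1385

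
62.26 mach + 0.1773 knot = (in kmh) 7.632e+04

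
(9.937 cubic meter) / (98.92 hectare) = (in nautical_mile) 5.424e-09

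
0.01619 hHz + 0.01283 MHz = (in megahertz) 0.01283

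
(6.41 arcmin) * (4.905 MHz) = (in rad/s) 9146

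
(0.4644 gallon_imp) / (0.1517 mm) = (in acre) 0.003439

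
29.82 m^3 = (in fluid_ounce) 1.008e+06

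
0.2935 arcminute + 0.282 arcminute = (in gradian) 0.01066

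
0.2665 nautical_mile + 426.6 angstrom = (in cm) 4.936e+04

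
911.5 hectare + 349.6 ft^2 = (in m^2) 9.115e+06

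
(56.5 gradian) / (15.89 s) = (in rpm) 0.5334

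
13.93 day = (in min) 2.006e+04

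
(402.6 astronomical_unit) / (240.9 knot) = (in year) 1.541e+04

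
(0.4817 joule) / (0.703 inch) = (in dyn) 2.698e+06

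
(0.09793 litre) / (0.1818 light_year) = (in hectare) 5.694e-24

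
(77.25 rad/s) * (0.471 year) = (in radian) 1.147e+09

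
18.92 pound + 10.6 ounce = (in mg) 8.882e+06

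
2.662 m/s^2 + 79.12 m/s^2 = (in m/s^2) 81.78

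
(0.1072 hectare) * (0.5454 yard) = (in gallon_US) 1.412e+05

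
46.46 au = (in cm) 6.95e+14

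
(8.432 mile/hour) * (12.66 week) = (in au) 0.0001929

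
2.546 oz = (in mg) 7.218e+04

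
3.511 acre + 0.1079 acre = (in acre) 3.619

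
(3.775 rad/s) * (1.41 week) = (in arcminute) 1.107e+10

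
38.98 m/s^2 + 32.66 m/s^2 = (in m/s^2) 71.64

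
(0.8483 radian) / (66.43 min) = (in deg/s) 0.01219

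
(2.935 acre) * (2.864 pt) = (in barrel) 75.48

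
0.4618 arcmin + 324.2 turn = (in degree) 1.167e+05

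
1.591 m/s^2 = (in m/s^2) 1.591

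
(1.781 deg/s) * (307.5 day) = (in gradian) 5.258e+07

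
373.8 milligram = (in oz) 0.01319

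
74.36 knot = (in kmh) 137.7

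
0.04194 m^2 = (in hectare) 4.194e-06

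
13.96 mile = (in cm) 2.247e+06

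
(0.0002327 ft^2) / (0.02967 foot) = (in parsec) 7.747e-20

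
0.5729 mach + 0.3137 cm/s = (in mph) 436.4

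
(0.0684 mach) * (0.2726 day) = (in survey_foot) 1.8e+06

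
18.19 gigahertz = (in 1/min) 1.091e+12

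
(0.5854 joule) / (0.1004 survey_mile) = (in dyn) 362.3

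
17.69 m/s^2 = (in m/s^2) 17.69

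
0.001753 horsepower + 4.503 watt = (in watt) 5.81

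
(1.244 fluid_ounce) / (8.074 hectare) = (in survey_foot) 1.495e-09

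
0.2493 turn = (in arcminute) 5385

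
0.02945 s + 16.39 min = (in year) 3.118e-05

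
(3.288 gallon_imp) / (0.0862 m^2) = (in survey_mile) 0.0001077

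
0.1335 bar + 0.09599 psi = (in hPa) 140.1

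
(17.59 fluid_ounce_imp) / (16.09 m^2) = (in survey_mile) 1.93e-08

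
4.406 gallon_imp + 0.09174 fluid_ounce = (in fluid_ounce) 677.4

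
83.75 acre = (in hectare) 33.89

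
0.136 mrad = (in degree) 0.007792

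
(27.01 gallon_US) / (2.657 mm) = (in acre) 0.009509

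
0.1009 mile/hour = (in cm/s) 4.511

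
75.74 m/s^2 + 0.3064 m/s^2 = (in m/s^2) 76.05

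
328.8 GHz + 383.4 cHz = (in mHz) 3.288e+14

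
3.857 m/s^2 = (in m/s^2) 3.857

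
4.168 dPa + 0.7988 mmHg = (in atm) 0.001055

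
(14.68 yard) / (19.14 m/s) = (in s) 0.7013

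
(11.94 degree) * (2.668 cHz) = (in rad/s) 0.00556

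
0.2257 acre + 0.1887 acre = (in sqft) 1.805e+04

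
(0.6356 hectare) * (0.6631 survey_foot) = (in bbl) 8080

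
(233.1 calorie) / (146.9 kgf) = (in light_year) 7.156e-17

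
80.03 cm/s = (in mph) 1.79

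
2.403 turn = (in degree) 865.1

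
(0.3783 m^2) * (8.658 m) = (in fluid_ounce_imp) 1.153e+05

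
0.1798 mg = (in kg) 1.798e-07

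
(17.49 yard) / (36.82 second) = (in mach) 0.001276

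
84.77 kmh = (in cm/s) 2355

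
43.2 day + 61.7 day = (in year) 0.2874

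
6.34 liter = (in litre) 6.34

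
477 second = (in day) 0.005521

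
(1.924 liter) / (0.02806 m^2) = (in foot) 0.225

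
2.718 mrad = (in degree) 0.1557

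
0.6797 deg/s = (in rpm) 0.1133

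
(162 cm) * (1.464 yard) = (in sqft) 23.34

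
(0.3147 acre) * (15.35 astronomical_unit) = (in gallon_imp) 6.433e+17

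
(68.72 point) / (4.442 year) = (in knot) 3.364e-10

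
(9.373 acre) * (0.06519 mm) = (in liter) 2473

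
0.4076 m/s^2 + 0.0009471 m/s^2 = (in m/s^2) 0.4085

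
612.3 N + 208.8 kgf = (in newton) 2660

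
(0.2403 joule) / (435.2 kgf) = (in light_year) 5.951e-21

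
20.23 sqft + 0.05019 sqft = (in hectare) 0.0001884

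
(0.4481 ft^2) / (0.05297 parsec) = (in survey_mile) 1.583e-20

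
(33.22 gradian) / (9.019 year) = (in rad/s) 1.835e-09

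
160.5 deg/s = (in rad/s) 2.801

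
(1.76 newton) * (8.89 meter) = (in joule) 15.65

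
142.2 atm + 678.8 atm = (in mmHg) 6.24e+05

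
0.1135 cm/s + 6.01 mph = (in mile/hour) 6.013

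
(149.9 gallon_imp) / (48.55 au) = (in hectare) 9.383e-18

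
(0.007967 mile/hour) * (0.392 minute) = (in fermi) 8.377e+13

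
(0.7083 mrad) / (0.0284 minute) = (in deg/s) 0.02382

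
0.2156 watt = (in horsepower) 0.0002891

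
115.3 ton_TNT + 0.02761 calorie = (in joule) 4.824e+11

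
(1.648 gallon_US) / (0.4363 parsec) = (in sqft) 4.988e-18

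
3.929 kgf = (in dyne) 3.853e+06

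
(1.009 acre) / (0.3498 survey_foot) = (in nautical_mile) 20.68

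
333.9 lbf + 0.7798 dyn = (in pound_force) 333.9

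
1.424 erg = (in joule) 1.424e-07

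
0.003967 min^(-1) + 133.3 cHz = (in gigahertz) 1.333e-09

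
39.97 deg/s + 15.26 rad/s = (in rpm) 152.4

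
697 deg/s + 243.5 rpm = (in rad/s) 37.66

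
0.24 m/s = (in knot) 0.4665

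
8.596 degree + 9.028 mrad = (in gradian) 10.13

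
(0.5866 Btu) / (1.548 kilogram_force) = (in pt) 1.156e+05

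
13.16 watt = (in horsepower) 0.01765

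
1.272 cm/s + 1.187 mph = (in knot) 1.056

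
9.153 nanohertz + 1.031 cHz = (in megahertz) 1.031e-08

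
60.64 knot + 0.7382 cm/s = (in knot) 60.65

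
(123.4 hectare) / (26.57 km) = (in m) 46.44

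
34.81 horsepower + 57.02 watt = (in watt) 2.601e+04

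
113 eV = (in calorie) 4.327e-18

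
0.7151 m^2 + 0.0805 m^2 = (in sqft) 8.564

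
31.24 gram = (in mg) 3.124e+04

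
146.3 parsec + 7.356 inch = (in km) 4.514e+15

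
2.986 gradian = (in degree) 2.687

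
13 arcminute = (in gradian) 0.2407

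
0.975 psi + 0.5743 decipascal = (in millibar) 67.22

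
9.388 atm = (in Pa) 9.512e+05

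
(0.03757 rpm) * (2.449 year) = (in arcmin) 1.045e+09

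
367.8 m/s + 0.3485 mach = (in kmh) 1751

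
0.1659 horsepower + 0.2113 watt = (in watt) 123.9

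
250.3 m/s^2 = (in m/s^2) 250.3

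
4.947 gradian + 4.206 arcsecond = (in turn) 0.01237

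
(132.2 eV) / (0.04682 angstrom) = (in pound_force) 1.017e-06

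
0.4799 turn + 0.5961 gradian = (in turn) 0.4814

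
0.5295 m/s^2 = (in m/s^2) 0.5295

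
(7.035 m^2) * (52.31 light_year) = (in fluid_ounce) 1.177e+23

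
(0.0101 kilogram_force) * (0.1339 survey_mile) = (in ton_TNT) 5.101e-09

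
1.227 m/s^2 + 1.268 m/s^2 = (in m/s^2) 2.495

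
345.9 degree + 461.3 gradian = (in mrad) 1.328e+04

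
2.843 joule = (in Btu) 0.002695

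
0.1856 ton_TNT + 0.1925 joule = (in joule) 7.766e+08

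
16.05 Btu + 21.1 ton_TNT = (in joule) 8.828e+10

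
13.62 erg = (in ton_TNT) 3.255e-16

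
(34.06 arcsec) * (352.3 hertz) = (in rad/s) 0.05817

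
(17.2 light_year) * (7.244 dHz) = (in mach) 3.462e+14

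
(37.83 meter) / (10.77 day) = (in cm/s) 0.004065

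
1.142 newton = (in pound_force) 0.2567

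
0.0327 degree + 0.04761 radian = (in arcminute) 165.6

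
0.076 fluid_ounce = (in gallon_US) 0.0005937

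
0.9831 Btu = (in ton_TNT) 2.479e-07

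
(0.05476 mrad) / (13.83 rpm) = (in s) 3.781e-05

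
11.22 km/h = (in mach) 0.009153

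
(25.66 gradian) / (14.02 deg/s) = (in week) 2.724e-06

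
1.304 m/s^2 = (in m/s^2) 1.304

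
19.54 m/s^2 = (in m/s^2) 19.54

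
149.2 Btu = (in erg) 1.574e+12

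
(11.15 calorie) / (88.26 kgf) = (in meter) 0.0539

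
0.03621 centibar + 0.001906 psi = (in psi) 0.007158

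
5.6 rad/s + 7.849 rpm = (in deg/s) 368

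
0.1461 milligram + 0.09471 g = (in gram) 0.09486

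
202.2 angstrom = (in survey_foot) 6.634e-08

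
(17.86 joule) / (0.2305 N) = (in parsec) 2.511e-15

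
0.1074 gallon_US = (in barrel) 0.002557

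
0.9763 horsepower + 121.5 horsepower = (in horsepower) 122.5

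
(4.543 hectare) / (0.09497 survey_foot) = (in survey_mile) 975.2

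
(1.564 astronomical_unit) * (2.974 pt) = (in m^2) 2.455e+08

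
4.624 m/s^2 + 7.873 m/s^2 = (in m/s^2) 12.5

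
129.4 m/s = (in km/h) 465.8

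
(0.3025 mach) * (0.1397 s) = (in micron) 1.439e+07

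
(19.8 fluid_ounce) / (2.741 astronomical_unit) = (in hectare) 1.428e-19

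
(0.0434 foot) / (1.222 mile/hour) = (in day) 2.803e-07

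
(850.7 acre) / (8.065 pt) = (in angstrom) 1.21e+19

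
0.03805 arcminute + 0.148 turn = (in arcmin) 3197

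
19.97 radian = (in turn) 3.178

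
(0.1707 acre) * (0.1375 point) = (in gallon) 8.852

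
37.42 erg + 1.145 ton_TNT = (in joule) 4.791e+09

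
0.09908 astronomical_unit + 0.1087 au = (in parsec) 1.007e-06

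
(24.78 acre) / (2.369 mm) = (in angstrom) 4.233e+17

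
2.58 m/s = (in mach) 0.007577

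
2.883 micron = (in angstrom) 2.883e+04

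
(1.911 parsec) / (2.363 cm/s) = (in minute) 4.159e+16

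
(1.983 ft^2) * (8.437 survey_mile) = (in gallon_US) 6.608e+05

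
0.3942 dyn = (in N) 3.942e-06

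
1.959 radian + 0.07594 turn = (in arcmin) 8375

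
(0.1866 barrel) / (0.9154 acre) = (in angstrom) 8.008e+04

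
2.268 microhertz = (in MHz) 2.268e-12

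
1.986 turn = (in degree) 715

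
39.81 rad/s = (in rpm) 380.2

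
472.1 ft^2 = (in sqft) 472.1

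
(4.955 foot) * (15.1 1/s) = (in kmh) 82.1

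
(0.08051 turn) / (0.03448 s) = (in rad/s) 14.67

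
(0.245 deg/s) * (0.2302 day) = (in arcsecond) 1.754e+07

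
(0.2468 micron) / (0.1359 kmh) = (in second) 6.538e-06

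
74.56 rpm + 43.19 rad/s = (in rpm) 487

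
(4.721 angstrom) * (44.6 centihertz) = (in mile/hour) 4.71e-10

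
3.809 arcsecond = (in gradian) 0.001176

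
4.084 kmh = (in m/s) 1.134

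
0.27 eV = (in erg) 4.326e-13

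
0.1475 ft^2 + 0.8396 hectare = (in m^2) 8396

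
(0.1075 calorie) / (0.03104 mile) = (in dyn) 900.4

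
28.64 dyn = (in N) 0.0002864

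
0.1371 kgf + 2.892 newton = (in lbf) 0.9524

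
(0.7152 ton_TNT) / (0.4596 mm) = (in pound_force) 1.464e+12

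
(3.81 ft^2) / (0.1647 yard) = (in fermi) 2.35e+15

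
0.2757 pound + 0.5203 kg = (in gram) 645.4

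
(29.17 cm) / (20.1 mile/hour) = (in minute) 0.0005411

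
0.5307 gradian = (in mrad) 8.336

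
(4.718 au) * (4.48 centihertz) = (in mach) 9.286e+07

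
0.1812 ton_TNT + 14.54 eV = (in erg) 7.581e+15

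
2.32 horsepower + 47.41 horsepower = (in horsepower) 49.73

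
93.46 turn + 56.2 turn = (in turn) 149.7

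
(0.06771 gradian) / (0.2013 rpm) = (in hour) 1.402e-05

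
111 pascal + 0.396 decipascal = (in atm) 0.001096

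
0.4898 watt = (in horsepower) 0.0006568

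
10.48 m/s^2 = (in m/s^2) 10.48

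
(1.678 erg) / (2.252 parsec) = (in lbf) 5.429e-25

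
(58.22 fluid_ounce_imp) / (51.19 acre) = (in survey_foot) 2.62e-08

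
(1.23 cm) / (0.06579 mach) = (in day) 6.355e-09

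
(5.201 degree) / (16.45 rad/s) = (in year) 1.75e-10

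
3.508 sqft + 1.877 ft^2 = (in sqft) 5.385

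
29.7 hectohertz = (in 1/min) 1.782e+05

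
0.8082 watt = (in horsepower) 0.001084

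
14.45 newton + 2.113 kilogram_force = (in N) 35.17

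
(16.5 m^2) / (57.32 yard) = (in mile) 0.0001956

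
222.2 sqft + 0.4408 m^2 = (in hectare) 0.002108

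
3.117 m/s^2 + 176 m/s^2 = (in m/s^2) 179.1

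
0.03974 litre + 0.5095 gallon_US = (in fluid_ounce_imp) 69.28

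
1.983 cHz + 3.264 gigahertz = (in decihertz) 3.264e+10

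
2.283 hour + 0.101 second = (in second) 8219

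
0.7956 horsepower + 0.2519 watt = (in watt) 593.5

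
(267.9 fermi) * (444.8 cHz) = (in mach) 3.5e-15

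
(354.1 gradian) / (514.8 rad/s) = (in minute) 0.0001801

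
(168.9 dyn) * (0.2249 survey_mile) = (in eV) 3.816e+18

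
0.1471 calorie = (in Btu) 0.0005833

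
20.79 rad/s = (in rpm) 198.5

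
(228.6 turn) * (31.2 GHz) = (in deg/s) 2.568e+15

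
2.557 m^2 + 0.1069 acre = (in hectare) 0.04352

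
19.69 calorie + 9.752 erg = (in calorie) 19.69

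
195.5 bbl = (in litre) 3.108e+04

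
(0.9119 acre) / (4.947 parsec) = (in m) 2.418e-14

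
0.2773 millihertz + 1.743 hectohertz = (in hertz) 174.3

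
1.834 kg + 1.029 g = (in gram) 1835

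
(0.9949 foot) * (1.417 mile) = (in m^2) 691.5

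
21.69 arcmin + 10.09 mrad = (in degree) 0.9396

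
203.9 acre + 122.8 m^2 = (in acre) 203.9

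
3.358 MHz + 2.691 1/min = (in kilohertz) 3358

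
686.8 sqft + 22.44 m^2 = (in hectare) 0.008625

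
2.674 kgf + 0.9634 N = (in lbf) 6.112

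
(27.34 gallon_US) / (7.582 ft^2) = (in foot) 0.482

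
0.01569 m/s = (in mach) 4.608e-05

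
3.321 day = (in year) 0.009099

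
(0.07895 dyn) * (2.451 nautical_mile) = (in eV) 2.237e+16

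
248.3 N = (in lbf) 55.82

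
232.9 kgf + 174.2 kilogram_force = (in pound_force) 897.5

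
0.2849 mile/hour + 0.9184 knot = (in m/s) 0.5998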